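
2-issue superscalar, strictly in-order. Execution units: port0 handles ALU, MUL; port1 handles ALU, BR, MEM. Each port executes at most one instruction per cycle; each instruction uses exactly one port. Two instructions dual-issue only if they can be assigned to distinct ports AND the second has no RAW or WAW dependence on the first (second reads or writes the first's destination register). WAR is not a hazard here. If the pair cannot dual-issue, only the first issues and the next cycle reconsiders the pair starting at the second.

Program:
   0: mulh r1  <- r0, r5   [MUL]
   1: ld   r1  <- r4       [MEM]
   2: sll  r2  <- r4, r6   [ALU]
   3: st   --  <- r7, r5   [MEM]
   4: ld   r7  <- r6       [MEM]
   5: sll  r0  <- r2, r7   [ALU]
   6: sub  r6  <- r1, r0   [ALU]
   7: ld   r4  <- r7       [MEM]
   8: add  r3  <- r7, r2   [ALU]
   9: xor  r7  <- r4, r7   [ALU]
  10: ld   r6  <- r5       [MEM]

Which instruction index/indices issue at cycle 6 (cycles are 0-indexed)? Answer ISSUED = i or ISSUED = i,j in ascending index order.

ISSUED = 8,9

  cy0 -> i0 (mulh) WAW r1
  cy1 -> i1/i2 (ld+sll) dual
  cy2 -> i3 (st) no-port MEM/MEM
  cy3 -> i4 (ld) RAW r7
  cy4 -> i5 (sll) RAW r0
  cy5 -> i6/i7 (sub+ld) dual
  cy6 -> i8/i9 (add+xor) dual
  cy7 -> i10 (ld) tail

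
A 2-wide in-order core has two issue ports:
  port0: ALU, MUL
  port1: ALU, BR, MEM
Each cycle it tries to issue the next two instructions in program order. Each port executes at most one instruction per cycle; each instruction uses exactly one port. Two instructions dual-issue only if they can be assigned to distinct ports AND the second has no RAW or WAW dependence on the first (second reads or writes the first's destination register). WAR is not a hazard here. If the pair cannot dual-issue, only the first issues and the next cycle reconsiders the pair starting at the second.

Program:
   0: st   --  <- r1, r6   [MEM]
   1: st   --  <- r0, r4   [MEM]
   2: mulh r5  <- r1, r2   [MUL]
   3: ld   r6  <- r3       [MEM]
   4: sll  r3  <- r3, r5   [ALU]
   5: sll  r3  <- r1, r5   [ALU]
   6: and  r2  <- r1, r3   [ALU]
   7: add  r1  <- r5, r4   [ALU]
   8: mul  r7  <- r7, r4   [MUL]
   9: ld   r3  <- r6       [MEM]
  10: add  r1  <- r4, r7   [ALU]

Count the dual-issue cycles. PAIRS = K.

PAIRS = 4

[0] i0  st  -- no-port MEM/MEM
[1] i1/i2  st+mulh  -- 2-wide
[2] i3/i4  ld+sll  -- 2-wide
[3] i5  sll  -- RAW r3
[4] i6/i7  and+add  -- 2-wide
[5] i8/i9  mul+ld  -- 2-wide
[6] i10  add  -- tail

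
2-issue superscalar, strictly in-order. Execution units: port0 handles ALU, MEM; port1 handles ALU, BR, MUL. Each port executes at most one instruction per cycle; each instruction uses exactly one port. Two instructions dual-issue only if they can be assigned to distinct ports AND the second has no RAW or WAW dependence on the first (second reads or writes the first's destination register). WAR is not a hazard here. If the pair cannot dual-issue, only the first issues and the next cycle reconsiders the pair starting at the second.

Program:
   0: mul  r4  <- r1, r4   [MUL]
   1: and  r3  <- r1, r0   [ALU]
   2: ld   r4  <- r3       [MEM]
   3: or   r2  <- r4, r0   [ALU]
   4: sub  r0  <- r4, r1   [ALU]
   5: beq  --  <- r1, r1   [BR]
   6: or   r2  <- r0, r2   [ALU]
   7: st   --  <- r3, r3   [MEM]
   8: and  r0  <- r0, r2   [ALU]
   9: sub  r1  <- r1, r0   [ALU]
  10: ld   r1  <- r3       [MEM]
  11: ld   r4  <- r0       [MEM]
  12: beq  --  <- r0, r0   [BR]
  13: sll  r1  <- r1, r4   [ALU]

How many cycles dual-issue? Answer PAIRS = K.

PAIRS = 5

0. mul.MUL+and.ALU @i0/i1  | pair
1. ld.MEM @i2  | RAW r4
2. or.ALU+sub.ALU @i3/i4  | pair
3. beq.BR+or.ALU @i5/i6  | pair
4. st.MEM+and.ALU @i7/i8  | pair
5. sub.ALU @i9  | WAW r1
6. ld.MEM @i10  | no-port MEM/MEM
7. ld.MEM+beq.BR @i11/i12  | pair
8. sll.ALU @i13  | tail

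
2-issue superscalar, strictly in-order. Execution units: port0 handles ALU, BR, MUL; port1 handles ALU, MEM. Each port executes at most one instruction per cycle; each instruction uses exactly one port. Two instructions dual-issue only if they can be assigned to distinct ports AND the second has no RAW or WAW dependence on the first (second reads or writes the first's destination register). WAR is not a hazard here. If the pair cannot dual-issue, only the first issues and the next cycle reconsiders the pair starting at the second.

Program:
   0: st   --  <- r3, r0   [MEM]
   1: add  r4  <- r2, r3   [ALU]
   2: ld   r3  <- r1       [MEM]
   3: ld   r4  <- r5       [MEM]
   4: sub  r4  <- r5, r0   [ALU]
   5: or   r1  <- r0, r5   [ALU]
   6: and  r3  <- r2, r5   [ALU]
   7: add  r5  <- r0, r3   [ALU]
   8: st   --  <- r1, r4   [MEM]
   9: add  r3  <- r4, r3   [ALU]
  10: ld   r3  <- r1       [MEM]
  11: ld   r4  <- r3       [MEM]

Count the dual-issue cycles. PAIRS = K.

[0] i0,i1  st+add  -- 2-wide
[1] i2  ld  -- no-port MEM/MEM
[2] i3  ld  -- WAW r4
[3] i4,i5  sub+or  -- 2-wide
[4] i6  and  -- RAW r3
[5] i7,i8  add+st  -- 2-wide
[6] i9  add  -- WAW r3
[7] i10  ld  -- no-port MEM/MEM
[8] i11  ld  -- tail

PAIRS = 3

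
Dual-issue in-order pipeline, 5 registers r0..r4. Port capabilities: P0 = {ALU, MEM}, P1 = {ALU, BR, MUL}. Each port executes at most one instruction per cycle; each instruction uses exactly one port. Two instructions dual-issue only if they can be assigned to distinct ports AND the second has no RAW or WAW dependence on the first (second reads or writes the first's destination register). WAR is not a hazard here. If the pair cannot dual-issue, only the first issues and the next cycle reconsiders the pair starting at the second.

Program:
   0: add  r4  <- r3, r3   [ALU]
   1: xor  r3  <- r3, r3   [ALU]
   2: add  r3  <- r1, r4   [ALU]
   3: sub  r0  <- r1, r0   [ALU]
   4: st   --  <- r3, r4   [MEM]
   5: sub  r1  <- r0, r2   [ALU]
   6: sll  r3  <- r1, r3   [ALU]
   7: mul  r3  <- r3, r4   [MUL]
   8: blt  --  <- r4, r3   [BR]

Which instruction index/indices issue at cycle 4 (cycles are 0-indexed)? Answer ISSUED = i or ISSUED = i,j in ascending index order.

ISSUED = 7

[0] i0/i1  add+xor  -- 2-wide
[1] i2/i3  add+sub  -- 2-wide
[2] i4/i5  st+sub  -- 2-wide
[3] i6  sll  -- RAW+WAW r3
[4] i7  mul  -- no-port MUL/BR
[5] i8  blt  -- tail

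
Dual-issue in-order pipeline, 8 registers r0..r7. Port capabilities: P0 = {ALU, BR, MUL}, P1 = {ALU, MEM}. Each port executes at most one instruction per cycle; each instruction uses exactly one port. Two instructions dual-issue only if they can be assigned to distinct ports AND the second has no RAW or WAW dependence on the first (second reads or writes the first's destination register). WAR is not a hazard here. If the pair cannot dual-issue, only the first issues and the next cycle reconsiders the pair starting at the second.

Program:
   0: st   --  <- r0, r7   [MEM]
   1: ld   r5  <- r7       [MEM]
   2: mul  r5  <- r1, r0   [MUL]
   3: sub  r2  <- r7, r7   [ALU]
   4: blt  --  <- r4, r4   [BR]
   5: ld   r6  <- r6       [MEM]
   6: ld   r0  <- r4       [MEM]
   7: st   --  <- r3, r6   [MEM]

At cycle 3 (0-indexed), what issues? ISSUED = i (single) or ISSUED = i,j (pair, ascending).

ISSUED = 4,5

  cy0 -> i0 (st) no-port MEM/MEM
  cy1 -> i1 (ld) WAW r5
  cy2 -> i2/i3 (mul+sub) 2-wide
  cy3 -> i4/i5 (blt+ld) 2-wide
  cy4 -> i6 (ld) no-port MEM/MEM
  cy5 -> i7 (st) tail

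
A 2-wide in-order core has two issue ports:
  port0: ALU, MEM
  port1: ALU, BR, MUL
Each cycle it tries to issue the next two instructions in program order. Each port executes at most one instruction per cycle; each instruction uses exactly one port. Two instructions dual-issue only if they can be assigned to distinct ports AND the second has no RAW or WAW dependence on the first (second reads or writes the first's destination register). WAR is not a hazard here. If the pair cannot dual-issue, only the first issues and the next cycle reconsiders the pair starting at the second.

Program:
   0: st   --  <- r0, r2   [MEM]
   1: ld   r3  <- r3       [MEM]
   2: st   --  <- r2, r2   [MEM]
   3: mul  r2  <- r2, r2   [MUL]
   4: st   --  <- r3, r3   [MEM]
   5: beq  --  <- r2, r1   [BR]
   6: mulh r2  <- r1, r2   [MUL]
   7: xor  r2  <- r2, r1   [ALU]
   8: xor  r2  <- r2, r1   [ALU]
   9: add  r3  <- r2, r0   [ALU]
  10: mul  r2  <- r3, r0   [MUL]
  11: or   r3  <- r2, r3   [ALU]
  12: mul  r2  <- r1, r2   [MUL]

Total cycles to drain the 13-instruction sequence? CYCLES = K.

CYCLES = 10

#0 head=0: st.MEM i0 no-port MEM/MEM
#1 head=1: ld.MEM i1 no-port MEM/MEM
#2 head=2: st.MEM mul.MUL i2&i3 dual
#3 head=4: st.MEM beq.BR i4&i5 dual
#4 head=6: mulh.MUL i6 RAW+WAW r2
#5 head=7: xor.ALU i7 RAW+WAW r2
#6 head=8: xor.ALU i8 RAW r2
#7 head=9: add.ALU i9 RAW r3
#8 head=10: mul.MUL i10 RAW r2
#9 head=11: or.ALU mul.MUL i11&i12 dual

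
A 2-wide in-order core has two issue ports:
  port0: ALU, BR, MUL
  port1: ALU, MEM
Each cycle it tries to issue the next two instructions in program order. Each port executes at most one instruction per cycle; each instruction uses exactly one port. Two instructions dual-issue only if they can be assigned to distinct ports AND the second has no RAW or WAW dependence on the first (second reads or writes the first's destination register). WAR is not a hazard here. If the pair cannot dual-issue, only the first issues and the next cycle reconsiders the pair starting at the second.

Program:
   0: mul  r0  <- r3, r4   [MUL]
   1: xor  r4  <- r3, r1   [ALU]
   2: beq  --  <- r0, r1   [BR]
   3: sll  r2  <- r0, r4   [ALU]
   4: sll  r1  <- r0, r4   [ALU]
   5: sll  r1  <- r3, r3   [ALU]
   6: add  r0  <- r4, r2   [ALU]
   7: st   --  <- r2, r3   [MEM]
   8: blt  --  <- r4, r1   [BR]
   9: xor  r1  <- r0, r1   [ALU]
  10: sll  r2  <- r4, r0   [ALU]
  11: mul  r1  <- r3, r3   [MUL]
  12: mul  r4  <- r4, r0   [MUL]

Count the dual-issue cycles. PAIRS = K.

0. mul.MUL/xor.ALU @i0,i1  | 2-wide
1. beq.BR/sll.ALU @i2,i3  | 2-wide
2. sll.ALU @i4  | WAW r1
3. sll.ALU/add.ALU @i5,i6  | 2-wide
4. st.MEM/blt.BR @i7,i8  | 2-wide
5. xor.ALU/sll.ALU @i9,i10  | 2-wide
6. mul.MUL @i11  | no-port MUL/MUL
7. mul.MUL @i12  | tail

PAIRS = 5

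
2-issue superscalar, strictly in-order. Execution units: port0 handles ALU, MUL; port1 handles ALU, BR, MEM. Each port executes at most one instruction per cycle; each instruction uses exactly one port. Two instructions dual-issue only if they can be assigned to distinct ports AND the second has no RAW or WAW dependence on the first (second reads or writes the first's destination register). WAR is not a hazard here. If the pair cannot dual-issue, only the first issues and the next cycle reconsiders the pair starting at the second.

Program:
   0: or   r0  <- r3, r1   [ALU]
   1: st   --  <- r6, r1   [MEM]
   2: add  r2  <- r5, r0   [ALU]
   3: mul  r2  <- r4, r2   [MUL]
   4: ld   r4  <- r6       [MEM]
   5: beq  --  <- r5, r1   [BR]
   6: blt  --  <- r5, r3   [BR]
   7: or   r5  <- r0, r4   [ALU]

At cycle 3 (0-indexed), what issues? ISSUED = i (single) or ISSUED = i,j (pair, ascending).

[0] i0/i1  or+st  -- 2-wide
[1] i2  add  -- RAW+WAW r2
[2] i3/i4  mul+ld  -- 2-wide
[3] i5  beq  -- no-port BR/BR
[4] i6/i7  blt+or  -- 2-wide

ISSUED = 5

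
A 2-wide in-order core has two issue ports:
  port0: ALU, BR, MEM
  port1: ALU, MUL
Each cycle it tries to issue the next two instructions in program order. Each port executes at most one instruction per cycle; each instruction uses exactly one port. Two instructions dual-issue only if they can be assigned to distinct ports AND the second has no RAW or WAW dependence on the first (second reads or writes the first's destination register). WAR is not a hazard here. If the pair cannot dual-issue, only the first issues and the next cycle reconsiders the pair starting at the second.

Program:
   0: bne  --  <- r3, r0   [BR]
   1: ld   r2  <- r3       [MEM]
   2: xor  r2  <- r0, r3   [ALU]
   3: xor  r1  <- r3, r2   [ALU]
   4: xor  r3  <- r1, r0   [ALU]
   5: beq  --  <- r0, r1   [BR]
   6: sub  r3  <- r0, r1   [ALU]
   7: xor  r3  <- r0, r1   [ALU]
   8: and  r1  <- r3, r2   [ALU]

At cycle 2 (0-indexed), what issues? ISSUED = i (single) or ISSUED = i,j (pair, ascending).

ISSUED = 2

#0 head=0: bne.BR i0 no-port BR/MEM
#1 head=1: ld.MEM i1 WAW r2
#2 head=2: xor.ALU i2 RAW r2
#3 head=3: xor.ALU i3 RAW r1
#4 head=4: xor.ALU/beq.BR i4/i5 2-wide
#5 head=6: sub.ALU i6 WAW r3
#6 head=7: xor.ALU i7 RAW r3
#7 head=8: and.ALU i8 tail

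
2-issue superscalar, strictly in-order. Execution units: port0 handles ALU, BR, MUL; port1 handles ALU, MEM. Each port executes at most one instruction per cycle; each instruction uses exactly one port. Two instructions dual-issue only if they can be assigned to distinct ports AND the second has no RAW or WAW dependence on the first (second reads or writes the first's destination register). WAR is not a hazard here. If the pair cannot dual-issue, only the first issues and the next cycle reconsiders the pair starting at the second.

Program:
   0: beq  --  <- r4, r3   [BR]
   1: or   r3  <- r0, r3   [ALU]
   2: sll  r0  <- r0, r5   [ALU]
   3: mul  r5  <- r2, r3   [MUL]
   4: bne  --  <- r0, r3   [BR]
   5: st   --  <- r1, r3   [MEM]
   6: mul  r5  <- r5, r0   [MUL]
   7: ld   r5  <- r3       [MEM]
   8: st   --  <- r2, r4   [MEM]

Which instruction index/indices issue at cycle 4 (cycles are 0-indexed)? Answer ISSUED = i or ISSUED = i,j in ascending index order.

ISSUED = 7

0. beq;or @i0/i1  | pair
1. sll;mul @i2/i3  | pair
2. bne;st @i4/i5  | pair
3. mul @i6  | WAW r5
4. ld @i7  | no-port MEM/MEM
5. st @i8  | tail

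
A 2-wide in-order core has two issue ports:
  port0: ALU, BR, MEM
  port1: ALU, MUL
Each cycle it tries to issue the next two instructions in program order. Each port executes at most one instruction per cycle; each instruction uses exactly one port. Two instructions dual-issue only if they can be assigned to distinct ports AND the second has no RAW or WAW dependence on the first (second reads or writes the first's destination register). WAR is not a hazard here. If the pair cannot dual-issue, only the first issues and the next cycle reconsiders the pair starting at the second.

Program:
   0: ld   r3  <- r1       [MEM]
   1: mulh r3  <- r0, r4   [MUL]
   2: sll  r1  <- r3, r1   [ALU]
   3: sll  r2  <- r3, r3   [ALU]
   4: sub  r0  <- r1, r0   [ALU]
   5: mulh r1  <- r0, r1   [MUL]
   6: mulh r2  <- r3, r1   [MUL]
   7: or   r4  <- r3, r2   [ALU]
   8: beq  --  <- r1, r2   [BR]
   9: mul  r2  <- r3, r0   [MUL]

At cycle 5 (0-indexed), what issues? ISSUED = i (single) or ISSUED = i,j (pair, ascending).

#0 head=0: ld i0 WAW r3
#1 head=1: mulh i1 RAW r3
#2 head=2: sll;sll i2,i3 pair
#3 head=4: sub i4 RAW r0
#4 head=5: mulh i5 no-port MUL/MUL
#5 head=6: mulh i6 RAW r2
#6 head=7: or;beq i7,i8 pair
#7 head=9: mul i9 tail

ISSUED = 6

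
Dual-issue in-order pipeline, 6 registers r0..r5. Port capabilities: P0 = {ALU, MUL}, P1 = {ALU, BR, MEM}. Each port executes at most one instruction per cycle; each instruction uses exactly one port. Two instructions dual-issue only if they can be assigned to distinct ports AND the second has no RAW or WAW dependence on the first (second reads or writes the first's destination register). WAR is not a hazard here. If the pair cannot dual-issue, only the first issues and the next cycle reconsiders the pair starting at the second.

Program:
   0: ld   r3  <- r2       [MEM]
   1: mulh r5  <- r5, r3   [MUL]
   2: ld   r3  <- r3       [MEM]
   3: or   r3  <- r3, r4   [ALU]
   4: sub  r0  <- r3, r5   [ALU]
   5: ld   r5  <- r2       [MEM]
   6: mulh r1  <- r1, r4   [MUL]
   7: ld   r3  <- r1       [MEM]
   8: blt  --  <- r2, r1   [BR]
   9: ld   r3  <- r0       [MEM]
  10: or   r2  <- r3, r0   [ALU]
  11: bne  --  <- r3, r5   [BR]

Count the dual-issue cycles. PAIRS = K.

PAIRS = 3

  cy0 -> i0 (ld) RAW r3
  cy1 -> i1,i2 (mulh+ld) 2-wide
  cy2 -> i3 (or) RAW r3
  cy3 -> i4,i5 (sub+ld) 2-wide
  cy4 -> i6 (mulh) RAW r1
  cy5 -> i7 (ld) no-port MEM/BR
  cy6 -> i8 (blt) no-port BR/MEM
  cy7 -> i9 (ld) RAW r3
  cy8 -> i10,i11 (or+bne) 2-wide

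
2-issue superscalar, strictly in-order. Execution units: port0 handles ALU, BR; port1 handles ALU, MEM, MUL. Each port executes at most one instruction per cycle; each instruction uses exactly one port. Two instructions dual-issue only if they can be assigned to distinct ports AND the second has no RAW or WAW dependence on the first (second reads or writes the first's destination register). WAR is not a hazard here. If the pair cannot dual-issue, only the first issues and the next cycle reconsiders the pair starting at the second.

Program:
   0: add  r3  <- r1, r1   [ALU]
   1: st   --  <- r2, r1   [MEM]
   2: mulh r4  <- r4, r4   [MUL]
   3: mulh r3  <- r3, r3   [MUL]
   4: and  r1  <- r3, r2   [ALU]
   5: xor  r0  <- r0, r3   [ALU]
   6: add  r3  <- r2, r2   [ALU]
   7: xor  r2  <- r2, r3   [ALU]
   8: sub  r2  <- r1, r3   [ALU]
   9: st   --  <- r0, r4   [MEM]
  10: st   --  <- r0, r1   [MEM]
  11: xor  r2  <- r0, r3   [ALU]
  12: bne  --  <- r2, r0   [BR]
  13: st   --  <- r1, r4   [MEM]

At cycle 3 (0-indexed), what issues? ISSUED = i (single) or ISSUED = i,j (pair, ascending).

[0] i0,i1  add+st  -- dual
[1] i2  mulh  -- no-port MUL/MUL
[2] i3  mulh  -- RAW r3
[3] i4,i5  and+xor  -- dual
[4] i6  add  -- RAW r3
[5] i7  xor  -- WAW r2
[6] i8,i9  sub+st  -- dual
[7] i10,i11  st+xor  -- dual
[8] i12,i13  bne+st  -- dual

ISSUED = 4,5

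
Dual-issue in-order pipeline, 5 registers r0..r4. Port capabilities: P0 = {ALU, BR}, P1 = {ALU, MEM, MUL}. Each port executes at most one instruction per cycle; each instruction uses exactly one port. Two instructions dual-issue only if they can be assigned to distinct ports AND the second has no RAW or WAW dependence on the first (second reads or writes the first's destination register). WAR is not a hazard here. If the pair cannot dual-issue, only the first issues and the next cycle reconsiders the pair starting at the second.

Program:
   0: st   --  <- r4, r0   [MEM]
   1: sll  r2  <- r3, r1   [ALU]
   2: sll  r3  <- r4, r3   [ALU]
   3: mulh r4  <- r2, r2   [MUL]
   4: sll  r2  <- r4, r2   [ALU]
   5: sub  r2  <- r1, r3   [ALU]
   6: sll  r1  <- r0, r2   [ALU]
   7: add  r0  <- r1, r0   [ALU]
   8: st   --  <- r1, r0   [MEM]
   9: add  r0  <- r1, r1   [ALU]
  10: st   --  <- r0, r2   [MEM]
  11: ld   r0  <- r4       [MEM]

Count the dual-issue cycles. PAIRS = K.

#0 head=0: st.MEM sll.ALU i0/i1 pair
#1 head=2: sll.ALU mulh.MUL i2/i3 pair
#2 head=4: sll.ALU i4 WAW r2
#3 head=5: sub.ALU i5 RAW r2
#4 head=6: sll.ALU i6 RAW r1
#5 head=7: add.ALU i7 RAW r0
#6 head=8: st.MEM add.ALU i8/i9 pair
#7 head=10: st.MEM i10 no-port MEM/MEM
#8 head=11: ld.MEM i11 tail

PAIRS = 3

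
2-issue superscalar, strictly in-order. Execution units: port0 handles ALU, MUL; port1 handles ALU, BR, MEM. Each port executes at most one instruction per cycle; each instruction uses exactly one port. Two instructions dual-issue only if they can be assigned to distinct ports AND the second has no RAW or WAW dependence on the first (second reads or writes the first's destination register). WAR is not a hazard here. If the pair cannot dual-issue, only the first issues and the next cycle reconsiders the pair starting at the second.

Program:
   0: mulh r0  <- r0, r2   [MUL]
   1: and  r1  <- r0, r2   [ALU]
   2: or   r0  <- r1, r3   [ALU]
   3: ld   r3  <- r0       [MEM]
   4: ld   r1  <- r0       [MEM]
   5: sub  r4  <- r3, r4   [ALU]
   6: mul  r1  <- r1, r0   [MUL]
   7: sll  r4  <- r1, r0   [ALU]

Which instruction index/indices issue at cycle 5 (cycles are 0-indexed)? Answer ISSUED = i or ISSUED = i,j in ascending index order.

t=0 i0:mulh.MUL ; RAW r0
t=1 i1:and.ALU ; RAW r1
t=2 i2:or.ALU ; RAW r0
t=3 i3:ld.MEM ; no-port MEM/MEM
t=4 i4/i5:ld.MEM+sub.ALU ; dual
t=5 i6:mul.MUL ; RAW r1
t=6 i7:sll.ALU ; tail

ISSUED = 6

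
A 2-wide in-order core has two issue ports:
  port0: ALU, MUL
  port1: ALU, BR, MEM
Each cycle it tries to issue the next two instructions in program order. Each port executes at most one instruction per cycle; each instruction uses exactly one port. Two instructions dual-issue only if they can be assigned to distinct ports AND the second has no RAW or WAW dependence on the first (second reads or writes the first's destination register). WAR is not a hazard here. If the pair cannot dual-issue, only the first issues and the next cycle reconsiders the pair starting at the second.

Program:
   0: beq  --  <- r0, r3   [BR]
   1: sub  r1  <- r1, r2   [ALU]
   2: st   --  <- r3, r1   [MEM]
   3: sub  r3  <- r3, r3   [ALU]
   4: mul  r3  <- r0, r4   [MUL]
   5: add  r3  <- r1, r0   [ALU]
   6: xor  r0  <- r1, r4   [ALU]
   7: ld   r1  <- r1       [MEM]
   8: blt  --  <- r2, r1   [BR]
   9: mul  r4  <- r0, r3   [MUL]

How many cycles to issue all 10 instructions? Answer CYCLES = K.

c0: i0&i1 beq.BR/sub.ALU  pair
c1: i2&i3 st.MEM/sub.ALU  pair
c2: i4 mul.MUL  WAW r3
c3: i5&i6 add.ALU/xor.ALU  pair
c4: i7 ld.MEM  no-port MEM/BR
c5: i8&i9 blt.BR/mul.MUL  pair

CYCLES = 6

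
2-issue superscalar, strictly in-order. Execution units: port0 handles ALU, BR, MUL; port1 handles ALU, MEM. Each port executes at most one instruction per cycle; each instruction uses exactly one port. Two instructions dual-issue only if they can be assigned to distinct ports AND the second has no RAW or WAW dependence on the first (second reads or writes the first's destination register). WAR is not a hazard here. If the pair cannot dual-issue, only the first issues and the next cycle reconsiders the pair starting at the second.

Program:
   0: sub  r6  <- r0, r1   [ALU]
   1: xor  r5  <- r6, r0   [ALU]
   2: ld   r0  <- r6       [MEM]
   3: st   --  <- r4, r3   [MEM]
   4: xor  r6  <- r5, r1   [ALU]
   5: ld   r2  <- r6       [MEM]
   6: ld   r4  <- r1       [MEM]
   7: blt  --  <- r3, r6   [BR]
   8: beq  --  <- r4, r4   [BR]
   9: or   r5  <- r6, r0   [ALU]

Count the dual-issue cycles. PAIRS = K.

[0] i0  sub  -- RAW r6
[1] i1&i2  xor+ld  -- pair
[2] i3&i4  st+xor  -- pair
[3] i5  ld  -- no-port MEM/MEM
[4] i6&i7  ld+blt  -- pair
[5] i8&i9  beq+or  -- pair

PAIRS = 4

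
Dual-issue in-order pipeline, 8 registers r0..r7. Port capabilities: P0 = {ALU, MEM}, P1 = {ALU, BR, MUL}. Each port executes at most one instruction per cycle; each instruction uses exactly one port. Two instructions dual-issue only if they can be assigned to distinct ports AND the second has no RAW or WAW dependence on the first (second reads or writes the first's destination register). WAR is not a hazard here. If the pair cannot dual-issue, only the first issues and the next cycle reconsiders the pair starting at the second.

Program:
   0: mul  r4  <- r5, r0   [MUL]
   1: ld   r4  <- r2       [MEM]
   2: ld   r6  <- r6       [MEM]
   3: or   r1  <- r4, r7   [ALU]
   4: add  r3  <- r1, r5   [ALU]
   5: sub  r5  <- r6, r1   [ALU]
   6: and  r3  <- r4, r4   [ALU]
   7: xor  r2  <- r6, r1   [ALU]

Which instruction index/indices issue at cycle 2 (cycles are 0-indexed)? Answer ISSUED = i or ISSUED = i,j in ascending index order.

  cy0 -> i0 (mul) WAW r4
  cy1 -> i1 (ld) no-port MEM/MEM
  cy2 -> i2+i3 (ld;or) pair
  cy3 -> i4+i5 (add;sub) pair
  cy4 -> i6+i7 (and;xor) pair

ISSUED = 2,3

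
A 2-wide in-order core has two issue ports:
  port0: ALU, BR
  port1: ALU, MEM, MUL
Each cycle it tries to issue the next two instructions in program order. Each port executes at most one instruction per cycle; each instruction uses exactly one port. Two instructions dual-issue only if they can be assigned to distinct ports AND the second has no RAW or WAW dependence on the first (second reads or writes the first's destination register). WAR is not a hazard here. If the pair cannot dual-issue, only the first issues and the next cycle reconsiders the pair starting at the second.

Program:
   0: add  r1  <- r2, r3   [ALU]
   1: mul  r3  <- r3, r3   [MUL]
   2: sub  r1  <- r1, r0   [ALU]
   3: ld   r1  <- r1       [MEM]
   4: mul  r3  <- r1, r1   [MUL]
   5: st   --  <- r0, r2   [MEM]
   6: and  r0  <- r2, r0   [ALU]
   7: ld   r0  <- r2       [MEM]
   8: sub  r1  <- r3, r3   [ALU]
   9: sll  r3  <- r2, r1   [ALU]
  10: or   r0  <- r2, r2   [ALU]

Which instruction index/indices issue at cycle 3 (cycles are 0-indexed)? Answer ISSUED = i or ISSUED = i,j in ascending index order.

  cy0 -> i0+i1 (add mul) dual
  cy1 -> i2 (sub) RAW+WAW r1
  cy2 -> i3 (ld) no-port MEM/MUL
  cy3 -> i4 (mul) no-port MUL/MEM
  cy4 -> i5+i6 (st and) dual
  cy5 -> i7+i8 (ld sub) dual
  cy6 -> i9+i10 (sll or) dual

ISSUED = 4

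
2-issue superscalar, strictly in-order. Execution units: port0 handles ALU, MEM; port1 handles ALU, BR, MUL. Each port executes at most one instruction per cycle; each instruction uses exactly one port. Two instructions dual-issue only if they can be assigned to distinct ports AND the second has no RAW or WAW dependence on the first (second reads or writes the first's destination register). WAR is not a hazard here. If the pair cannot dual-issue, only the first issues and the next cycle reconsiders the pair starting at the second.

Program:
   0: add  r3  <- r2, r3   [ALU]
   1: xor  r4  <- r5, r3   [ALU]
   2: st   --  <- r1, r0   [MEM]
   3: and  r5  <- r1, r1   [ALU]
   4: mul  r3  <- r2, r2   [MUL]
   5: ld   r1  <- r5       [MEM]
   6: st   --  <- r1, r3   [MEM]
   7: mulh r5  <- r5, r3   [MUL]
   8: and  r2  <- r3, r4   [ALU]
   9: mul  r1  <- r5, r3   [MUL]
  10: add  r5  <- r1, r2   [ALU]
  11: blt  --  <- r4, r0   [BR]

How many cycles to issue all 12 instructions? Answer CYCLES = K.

CYCLES = 7

t=0 i0:add.ALU ; RAW r3
t=1 i1,i2:xor.ALU;st.MEM ; 2-wide
t=2 i3,i4:and.ALU;mul.MUL ; 2-wide
t=3 i5:ld.MEM ; no-port MEM/MEM
t=4 i6,i7:st.MEM;mulh.MUL ; 2-wide
t=5 i8,i9:and.ALU;mul.MUL ; 2-wide
t=6 i10,i11:add.ALU;blt.BR ; 2-wide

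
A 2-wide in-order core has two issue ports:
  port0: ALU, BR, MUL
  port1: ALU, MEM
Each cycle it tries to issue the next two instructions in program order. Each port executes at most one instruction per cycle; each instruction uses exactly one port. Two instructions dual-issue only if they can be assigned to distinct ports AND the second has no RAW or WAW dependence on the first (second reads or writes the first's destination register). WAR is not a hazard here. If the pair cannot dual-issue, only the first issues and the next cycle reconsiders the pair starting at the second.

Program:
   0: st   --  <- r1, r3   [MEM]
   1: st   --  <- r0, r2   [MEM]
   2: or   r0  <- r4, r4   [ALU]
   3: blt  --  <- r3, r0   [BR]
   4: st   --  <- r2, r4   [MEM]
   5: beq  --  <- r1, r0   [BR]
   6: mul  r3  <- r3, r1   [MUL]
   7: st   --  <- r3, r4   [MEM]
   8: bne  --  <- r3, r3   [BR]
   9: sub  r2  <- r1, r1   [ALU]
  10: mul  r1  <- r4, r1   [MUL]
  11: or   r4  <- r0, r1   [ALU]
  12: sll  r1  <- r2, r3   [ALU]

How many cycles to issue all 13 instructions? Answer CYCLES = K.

CYCLES = 8

c0: i0 st  no-port MEM/MEM
c1: i1&i2 st/or  dual
c2: i3&i4 blt/st  dual
c3: i5 beq  no-port BR/MUL
c4: i6 mul  RAW r3
c5: i7&i8 st/bne  dual
c6: i9&i10 sub/mul  dual
c7: i11&i12 or/sll  dual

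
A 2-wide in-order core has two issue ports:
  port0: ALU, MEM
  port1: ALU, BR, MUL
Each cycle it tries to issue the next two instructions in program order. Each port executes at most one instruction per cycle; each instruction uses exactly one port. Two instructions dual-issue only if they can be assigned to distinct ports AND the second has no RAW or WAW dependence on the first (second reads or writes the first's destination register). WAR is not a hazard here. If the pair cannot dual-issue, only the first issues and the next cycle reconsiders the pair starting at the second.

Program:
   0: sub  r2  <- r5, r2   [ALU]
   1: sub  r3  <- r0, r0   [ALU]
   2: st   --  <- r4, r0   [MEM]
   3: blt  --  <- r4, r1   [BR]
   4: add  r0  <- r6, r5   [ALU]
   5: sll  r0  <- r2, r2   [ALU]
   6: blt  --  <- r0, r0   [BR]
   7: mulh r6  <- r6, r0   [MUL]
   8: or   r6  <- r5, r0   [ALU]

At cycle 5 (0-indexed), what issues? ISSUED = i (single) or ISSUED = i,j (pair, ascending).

ISSUED = 7

#0 head=0: sub/sub i0,i1 dual
#1 head=2: st/blt i2,i3 dual
#2 head=4: add i4 WAW r0
#3 head=5: sll i5 RAW r0
#4 head=6: blt i6 no-port BR/MUL
#5 head=7: mulh i7 WAW r6
#6 head=8: or i8 tail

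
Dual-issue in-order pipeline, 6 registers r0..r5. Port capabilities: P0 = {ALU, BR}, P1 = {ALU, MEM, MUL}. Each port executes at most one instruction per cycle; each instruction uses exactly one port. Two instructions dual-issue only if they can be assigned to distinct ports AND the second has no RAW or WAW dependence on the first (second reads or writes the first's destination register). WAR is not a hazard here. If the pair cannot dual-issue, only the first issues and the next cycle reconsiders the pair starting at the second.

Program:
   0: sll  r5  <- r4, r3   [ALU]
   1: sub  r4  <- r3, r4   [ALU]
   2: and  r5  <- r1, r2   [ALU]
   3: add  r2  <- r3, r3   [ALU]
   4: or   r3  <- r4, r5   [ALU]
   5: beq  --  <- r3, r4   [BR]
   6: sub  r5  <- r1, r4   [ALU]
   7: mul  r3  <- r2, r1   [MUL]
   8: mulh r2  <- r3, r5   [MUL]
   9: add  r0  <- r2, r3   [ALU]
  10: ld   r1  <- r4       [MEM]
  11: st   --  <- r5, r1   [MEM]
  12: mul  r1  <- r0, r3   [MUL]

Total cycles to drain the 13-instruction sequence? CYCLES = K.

CYCLES = 9

t=0 i0&i1:sll.ALU;sub.ALU ; pair
t=1 i2&i3:and.ALU;add.ALU ; pair
t=2 i4:or.ALU ; RAW r3
t=3 i5&i6:beq.BR;sub.ALU ; pair
t=4 i7:mul.MUL ; no-port MUL/MUL
t=5 i8:mulh.MUL ; RAW r2
t=6 i9&i10:add.ALU;ld.MEM ; pair
t=7 i11:st.MEM ; no-port MEM/MUL
t=8 i12:mul.MUL ; tail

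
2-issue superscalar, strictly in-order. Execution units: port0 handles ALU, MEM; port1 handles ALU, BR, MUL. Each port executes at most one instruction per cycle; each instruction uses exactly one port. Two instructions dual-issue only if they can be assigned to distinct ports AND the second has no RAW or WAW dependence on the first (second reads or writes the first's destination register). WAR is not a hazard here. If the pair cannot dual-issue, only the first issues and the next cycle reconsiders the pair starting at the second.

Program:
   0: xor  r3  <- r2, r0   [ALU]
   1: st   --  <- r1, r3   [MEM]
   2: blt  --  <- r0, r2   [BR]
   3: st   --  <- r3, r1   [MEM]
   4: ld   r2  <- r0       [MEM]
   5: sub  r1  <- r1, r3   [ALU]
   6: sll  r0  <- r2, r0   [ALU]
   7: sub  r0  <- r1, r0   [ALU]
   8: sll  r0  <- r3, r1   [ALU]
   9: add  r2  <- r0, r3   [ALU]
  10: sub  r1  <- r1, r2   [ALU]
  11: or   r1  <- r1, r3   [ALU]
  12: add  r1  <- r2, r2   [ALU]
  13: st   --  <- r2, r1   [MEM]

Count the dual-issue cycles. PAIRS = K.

PAIRS = 2

  cy0 -> i0 (xor) RAW r3
  cy1 -> i1,i2 (st blt) pair
  cy2 -> i3 (st) no-port MEM/MEM
  cy3 -> i4,i5 (ld sub) pair
  cy4 -> i6 (sll) RAW+WAW r0
  cy5 -> i7 (sub) WAW r0
  cy6 -> i8 (sll) RAW r0
  cy7 -> i9 (add) RAW r2
  cy8 -> i10 (sub) RAW+WAW r1
  cy9 -> i11 (or) WAW r1
  cy10 -> i12 (add) RAW r1
  cy11 -> i13 (st) tail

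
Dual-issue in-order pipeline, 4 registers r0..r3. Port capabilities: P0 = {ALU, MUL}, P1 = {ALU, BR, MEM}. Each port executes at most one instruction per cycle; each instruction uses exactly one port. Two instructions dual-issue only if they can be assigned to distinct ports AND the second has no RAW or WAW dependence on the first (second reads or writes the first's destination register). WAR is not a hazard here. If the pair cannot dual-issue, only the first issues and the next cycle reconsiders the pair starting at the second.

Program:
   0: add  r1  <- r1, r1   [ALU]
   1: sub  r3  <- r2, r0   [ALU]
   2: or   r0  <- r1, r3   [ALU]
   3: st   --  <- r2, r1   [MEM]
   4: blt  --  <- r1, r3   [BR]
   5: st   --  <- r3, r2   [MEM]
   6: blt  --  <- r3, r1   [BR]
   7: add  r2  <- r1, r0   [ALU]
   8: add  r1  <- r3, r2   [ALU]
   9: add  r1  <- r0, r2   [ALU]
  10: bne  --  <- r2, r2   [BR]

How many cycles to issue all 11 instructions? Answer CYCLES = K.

CYCLES = 7

t=0 i0+i1:add.ALU sub.ALU ; dual
t=1 i2+i3:or.ALU st.MEM ; dual
t=2 i4:blt.BR ; no-port BR/MEM
t=3 i5:st.MEM ; no-port MEM/BR
t=4 i6+i7:blt.BR add.ALU ; dual
t=5 i8:add.ALU ; WAW r1
t=6 i9+i10:add.ALU bne.BR ; dual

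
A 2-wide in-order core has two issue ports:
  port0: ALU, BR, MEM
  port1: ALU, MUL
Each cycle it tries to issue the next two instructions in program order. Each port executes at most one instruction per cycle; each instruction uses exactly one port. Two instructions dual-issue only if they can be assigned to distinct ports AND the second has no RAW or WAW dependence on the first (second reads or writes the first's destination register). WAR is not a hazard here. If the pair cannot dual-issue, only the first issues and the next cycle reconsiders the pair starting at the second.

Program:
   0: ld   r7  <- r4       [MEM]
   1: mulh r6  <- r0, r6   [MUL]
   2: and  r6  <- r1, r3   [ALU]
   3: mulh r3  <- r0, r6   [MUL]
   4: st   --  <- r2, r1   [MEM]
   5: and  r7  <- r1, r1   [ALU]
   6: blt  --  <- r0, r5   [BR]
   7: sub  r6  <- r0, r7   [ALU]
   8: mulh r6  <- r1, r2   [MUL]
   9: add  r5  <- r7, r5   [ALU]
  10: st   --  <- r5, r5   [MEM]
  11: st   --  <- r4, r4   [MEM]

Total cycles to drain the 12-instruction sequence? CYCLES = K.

  cy0 -> i0+i1 (ld mulh) 2-wide
  cy1 -> i2 (and) RAW r6
  cy2 -> i3+i4 (mulh st) 2-wide
  cy3 -> i5+i6 (and blt) 2-wide
  cy4 -> i7 (sub) WAW r6
  cy5 -> i8+i9 (mulh add) 2-wide
  cy6 -> i10 (st) no-port MEM/MEM
  cy7 -> i11 (st) tail

CYCLES = 8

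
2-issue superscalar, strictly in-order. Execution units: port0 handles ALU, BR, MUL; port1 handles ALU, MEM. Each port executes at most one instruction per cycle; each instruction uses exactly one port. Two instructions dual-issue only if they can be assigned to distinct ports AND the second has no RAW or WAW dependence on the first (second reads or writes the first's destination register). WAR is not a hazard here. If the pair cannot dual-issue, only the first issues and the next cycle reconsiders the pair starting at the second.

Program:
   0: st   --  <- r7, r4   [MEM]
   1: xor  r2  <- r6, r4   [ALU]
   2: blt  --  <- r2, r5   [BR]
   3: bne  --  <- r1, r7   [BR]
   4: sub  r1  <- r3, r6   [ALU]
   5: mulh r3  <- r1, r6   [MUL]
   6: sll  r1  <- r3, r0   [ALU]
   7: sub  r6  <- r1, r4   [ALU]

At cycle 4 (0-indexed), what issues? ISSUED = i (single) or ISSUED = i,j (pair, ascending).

[0] i0+i1  st.MEM;xor.ALU  -- pair
[1] i2  blt.BR  -- no-port BR/BR
[2] i3+i4  bne.BR;sub.ALU  -- pair
[3] i5  mulh.MUL  -- RAW r3
[4] i6  sll.ALU  -- RAW r1
[5] i7  sub.ALU  -- tail

ISSUED = 6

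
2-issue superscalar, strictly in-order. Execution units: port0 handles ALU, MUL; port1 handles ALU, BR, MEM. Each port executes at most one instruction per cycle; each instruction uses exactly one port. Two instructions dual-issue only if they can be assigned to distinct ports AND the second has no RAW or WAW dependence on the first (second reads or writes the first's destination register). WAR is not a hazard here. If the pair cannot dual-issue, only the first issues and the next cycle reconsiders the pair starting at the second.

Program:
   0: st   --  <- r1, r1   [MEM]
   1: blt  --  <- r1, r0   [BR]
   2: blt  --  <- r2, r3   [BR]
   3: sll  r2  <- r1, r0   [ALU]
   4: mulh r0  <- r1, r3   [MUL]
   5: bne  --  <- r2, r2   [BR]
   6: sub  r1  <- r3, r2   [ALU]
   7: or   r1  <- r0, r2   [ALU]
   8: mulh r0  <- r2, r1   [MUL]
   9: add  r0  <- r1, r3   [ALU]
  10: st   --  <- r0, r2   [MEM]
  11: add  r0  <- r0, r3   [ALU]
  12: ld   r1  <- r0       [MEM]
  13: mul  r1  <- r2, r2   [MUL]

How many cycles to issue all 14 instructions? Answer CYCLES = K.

CYCLES = 11

  cy0 -> i0 (st) no-port MEM/BR
  cy1 -> i1 (blt) no-port BR/BR
  cy2 -> i2,i3 (blt/sll) dual
  cy3 -> i4,i5 (mulh/bne) dual
  cy4 -> i6 (sub) WAW r1
  cy5 -> i7 (or) RAW r1
  cy6 -> i8 (mulh) WAW r0
  cy7 -> i9 (add) RAW r0
  cy8 -> i10,i11 (st/add) dual
  cy9 -> i12 (ld) WAW r1
  cy10 -> i13 (mul) tail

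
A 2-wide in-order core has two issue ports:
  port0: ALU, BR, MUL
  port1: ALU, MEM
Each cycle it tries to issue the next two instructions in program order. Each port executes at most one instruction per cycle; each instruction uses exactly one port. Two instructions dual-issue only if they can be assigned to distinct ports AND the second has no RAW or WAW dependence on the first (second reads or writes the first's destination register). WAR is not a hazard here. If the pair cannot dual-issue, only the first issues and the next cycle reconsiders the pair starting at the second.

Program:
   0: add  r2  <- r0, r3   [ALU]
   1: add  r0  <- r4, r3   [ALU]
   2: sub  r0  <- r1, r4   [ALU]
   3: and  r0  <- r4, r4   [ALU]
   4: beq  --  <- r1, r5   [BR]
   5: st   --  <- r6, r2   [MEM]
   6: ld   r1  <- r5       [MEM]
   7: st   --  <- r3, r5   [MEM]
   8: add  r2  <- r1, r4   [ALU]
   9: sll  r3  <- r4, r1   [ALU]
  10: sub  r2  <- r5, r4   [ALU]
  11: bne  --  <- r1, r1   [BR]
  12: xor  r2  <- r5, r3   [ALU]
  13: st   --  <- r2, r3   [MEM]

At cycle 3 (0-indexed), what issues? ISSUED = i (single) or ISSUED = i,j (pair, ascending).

ISSUED = 5

0. add.ALU add.ALU @i0/i1  | dual
1. sub.ALU @i2  | WAW r0
2. and.ALU beq.BR @i3/i4  | dual
3. st.MEM @i5  | no-port MEM/MEM
4. ld.MEM @i6  | no-port MEM/MEM
5. st.MEM add.ALU @i7/i8  | dual
6. sll.ALU sub.ALU @i9/i10  | dual
7. bne.BR xor.ALU @i11/i12  | dual
8. st.MEM @i13  | tail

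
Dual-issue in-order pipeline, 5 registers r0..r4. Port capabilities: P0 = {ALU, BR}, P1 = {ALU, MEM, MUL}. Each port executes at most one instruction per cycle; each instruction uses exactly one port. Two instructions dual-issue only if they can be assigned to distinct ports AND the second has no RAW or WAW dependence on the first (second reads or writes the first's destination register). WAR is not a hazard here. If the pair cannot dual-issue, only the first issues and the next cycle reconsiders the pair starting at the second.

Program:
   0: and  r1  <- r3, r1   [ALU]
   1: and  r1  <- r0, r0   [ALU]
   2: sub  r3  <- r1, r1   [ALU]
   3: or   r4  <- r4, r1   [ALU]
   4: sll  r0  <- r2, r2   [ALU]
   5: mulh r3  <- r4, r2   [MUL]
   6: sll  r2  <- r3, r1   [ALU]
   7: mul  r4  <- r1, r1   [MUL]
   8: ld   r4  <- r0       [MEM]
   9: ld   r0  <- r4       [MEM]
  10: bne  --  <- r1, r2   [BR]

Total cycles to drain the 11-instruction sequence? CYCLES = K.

t=0 i0:and.ALU ; WAW r1
t=1 i1:and.ALU ; RAW r1
t=2 i2+i3:sub.ALU+or.ALU ; 2-wide
t=3 i4+i5:sll.ALU+mulh.MUL ; 2-wide
t=4 i6+i7:sll.ALU+mul.MUL ; 2-wide
t=5 i8:ld.MEM ; no-port MEM/MEM
t=6 i9+i10:ld.MEM+bne.BR ; 2-wide

CYCLES = 7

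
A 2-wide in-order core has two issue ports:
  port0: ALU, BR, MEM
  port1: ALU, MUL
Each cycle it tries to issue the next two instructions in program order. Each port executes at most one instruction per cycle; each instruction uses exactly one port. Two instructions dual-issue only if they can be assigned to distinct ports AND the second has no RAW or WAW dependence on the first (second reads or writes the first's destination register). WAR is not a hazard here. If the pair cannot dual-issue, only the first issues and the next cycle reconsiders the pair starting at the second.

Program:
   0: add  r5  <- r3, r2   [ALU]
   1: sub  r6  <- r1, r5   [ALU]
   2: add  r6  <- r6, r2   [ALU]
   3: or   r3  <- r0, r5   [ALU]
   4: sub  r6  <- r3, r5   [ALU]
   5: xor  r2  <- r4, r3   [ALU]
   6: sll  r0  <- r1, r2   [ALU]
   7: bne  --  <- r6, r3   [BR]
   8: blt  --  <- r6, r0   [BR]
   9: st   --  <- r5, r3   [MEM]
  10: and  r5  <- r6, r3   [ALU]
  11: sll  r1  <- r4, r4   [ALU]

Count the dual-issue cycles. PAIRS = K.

PAIRS = 4

[0] i0  add.ALU  -- RAW r5
[1] i1  sub.ALU  -- RAW+WAW r6
[2] i2/i3  add.ALU;or.ALU  -- dual
[3] i4/i5  sub.ALU;xor.ALU  -- dual
[4] i6/i7  sll.ALU;bne.BR  -- dual
[5] i8  blt.BR  -- no-port BR/MEM
[6] i9/i10  st.MEM;and.ALU  -- dual
[7] i11  sll.ALU  -- tail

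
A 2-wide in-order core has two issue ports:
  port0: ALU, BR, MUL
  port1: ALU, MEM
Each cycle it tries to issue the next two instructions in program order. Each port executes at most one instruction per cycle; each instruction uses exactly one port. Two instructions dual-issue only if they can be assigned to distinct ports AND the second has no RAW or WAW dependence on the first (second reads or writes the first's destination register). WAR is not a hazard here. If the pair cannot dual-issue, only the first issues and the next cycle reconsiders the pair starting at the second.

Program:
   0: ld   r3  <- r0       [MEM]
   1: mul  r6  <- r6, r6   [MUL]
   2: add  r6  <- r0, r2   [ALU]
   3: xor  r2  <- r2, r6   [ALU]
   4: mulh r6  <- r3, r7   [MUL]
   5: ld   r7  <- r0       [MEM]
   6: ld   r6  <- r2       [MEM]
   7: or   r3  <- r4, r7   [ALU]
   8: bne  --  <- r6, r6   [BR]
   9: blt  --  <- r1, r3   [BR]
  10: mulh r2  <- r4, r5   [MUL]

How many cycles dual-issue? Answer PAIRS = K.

PAIRS = 3

  cy0 -> i0+i1 (ld;mul) 2-wide
  cy1 -> i2 (add) RAW r6
  cy2 -> i3+i4 (xor;mulh) 2-wide
  cy3 -> i5 (ld) no-port MEM/MEM
  cy4 -> i6+i7 (ld;or) 2-wide
  cy5 -> i8 (bne) no-port BR/BR
  cy6 -> i9 (blt) no-port BR/MUL
  cy7 -> i10 (mulh) tail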